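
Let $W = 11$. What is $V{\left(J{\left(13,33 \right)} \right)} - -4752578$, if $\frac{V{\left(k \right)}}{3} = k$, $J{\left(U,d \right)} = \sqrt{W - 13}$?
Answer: $4752578 + 3 i \sqrt{2} \approx 4.7526 \cdot 10^{6} + 4.2426 i$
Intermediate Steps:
$J{\left(U,d \right)} = i \sqrt{2}$ ($J{\left(U,d \right)} = \sqrt{11 - 13} = \sqrt{-2} = i \sqrt{2}$)
$V{\left(k \right)} = 3 k$
$V{\left(J{\left(13,33 \right)} \right)} - -4752578 = 3 i \sqrt{2} - -4752578 = 3 i \sqrt{2} + 4752578 = 4752578 + 3 i \sqrt{2}$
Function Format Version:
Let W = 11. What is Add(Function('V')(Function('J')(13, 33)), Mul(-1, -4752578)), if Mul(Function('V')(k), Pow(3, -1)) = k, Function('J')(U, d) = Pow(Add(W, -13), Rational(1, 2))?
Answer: Add(4752578, Mul(3, I, Pow(2, Rational(1, 2)))) ≈ Add(4.7526e+6, Mul(4.2426, I))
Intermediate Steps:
Function('J')(U, d) = Mul(I, Pow(2, Rational(1, 2))) (Function('J')(U, d) = Pow(Add(11, -13), Rational(1, 2)) = Pow(-2, Rational(1, 2)) = Mul(I, Pow(2, Rational(1, 2))))
Function('V')(k) = Mul(3, k)
Add(Function('V')(Function('J')(13, 33)), Mul(-1, -4752578)) = Add(Mul(3, Mul(I, Pow(2, Rational(1, 2)))), Mul(-1, -4752578)) = Add(Mul(3, I, Pow(2, Rational(1, 2))), 4752578) = Add(4752578, Mul(3, I, Pow(2, Rational(1, 2))))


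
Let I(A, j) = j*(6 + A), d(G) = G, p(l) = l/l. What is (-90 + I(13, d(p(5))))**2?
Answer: 5041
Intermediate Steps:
p(l) = 1
(-90 + I(13, d(p(5))))**2 = (-90 + 1*(6 + 13))**2 = (-90 + 1*19)**2 = (-90 + 19)**2 = (-71)**2 = 5041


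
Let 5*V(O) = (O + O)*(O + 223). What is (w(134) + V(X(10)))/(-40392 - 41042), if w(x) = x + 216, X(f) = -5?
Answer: 43/40717 ≈ 0.0010561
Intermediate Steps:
w(x) = 216 + x
V(O) = 2*O*(223 + O)/5 (V(O) = ((O + O)*(O + 223))/5 = ((2*O)*(223 + O))/5 = (2*O*(223 + O))/5 = 2*O*(223 + O)/5)
(w(134) + V(X(10)))/(-40392 - 41042) = ((216 + 134) + (2/5)*(-5)*(223 - 5))/(-40392 - 41042) = (350 + (2/5)*(-5)*218)/(-81434) = (350 - 436)*(-1/81434) = -86*(-1/81434) = 43/40717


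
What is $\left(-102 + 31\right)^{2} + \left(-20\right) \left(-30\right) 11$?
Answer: $11641$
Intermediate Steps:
$\left(-102 + 31\right)^{2} + \left(-20\right) \left(-30\right) 11 = \left(-71\right)^{2} + 600 \cdot 11 = 5041 + 6600 = 11641$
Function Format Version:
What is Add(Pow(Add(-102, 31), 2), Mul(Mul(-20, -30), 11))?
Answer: 11641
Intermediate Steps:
Add(Pow(Add(-102, 31), 2), Mul(Mul(-20, -30), 11)) = Add(Pow(-71, 2), Mul(600, 11)) = Add(5041, 6600) = 11641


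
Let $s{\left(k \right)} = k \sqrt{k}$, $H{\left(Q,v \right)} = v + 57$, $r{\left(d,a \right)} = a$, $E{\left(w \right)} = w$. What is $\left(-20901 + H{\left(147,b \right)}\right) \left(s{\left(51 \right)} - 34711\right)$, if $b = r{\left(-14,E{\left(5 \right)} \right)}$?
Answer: $723342529 - 1062789 \sqrt{51} \approx 7.1575 \cdot 10^{8}$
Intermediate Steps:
$b = 5$
$H{\left(Q,v \right)} = 57 + v$
$s{\left(k \right)} = k^{\frac{3}{2}}$
$\left(-20901 + H{\left(147,b \right)}\right) \left(s{\left(51 \right)} - 34711\right) = \left(-20901 + \left(57 + 5\right)\right) \left(51^{\frac{3}{2}} - 34711\right) = \left(-20901 + 62\right) \left(51 \sqrt{51} - 34711\right) = - 20839 \left(-34711 + 51 \sqrt{51}\right) = 723342529 - 1062789 \sqrt{51}$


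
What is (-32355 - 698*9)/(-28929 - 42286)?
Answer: 38637/71215 ≈ 0.54254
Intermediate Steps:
(-32355 - 698*9)/(-28929 - 42286) = (-32355 - 6282)/(-71215) = -38637*(-1/71215) = 38637/71215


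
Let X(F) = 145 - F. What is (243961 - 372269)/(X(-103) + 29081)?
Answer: -128308/29329 ≈ -4.3748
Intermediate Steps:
(243961 - 372269)/(X(-103) + 29081) = (243961 - 372269)/((145 - 1*(-103)) + 29081) = -128308/((145 + 103) + 29081) = -128308/(248 + 29081) = -128308/29329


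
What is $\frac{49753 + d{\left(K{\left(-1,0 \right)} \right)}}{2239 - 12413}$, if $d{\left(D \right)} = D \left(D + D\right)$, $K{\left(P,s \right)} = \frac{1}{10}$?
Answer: $- \frac{2487651}{508700} \approx -4.8902$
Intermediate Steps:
$K{\left(P,s \right)} = \frac{1}{10}$
$d{\left(D \right)} = 2 D^{2}$ ($d{\left(D \right)} = D 2 D = 2 D^{2}$)
$\frac{49753 + d{\left(K{\left(-1,0 \right)} \right)}}{2239 - 12413} = \frac{49753 + \frac{2}{100}}{2239 - 12413} = \frac{49753 + 2 \cdot \frac{1}{100}}{-10174} = \left(49753 + \frac{1}{50}\right) \left(- \frac{1}{10174}\right) = \frac{2487651}{50} \left(- \frac{1}{10174}\right) = - \frac{2487651}{508700}$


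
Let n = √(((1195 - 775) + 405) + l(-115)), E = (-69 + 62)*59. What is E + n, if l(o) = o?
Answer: -413 + √710 ≈ -386.35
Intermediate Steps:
E = -413 (E = -7*59 = -413)
n = √710 (n = √(((1195 - 775) + 405) - 115) = √((420 + 405) - 115) = √(825 - 115) = √710 ≈ 26.646)
E + n = -413 + √710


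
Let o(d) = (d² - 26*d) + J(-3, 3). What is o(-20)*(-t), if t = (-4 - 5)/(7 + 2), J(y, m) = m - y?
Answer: 926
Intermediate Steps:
o(d) = 6 + d² - 26*d (o(d) = (d² - 26*d) + (3 - 1*(-3)) = (d² - 26*d) + (3 + 3) = (d² - 26*d) + 6 = 6 + d² - 26*d)
t = -1 (t = -9/9 = -9*⅑ = -1)
o(-20)*(-t) = (6 + (-20)² - 26*(-20))*(-1*(-1)) = (6 + 400 + 520)*1 = 926*1 = 926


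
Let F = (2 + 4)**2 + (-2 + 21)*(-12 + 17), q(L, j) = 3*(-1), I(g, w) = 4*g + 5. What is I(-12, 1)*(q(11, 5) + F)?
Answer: -5504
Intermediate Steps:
I(g, w) = 5 + 4*g
q(L, j) = -3
F = 131 (F = 6**2 + 19*5 = 36 + 95 = 131)
I(-12, 1)*(q(11, 5) + F) = (5 + 4*(-12))*(-3 + 131) = (5 - 48)*128 = -43*128 = -5504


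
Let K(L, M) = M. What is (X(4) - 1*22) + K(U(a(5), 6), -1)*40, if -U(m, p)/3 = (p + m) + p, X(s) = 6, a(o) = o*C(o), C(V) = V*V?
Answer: -56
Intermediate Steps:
C(V) = V²
a(o) = o³ (a(o) = o*o² = o³)
U(m, p) = -6*p - 3*m (U(m, p) = -3*((p + m) + p) = -3*((m + p) + p) = -3*(m + 2*p) = -6*p - 3*m)
(X(4) - 1*22) + K(U(a(5), 6), -1)*40 = (6 - 1*22) - 1*40 = (6 - 22) - 40 = -16 - 40 = -56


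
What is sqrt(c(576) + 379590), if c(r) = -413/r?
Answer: sqrt(218643427)/24 ≈ 616.11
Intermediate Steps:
sqrt(c(576) + 379590) = sqrt(-413/576 + 379590) = sqrt(218643427/576) = sqrt(218643427)/24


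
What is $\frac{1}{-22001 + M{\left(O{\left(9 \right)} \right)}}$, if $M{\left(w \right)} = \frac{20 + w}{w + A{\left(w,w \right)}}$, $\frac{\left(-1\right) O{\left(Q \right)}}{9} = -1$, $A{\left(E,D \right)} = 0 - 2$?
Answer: $- \frac{7}{153978} \approx -4.5461 \cdot 10^{-5}$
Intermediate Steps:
$A{\left(E,D \right)} = -2$ ($A{\left(E,D \right)} = 0 - 2 = -2$)
$O{\left(Q \right)} = 9$ ($O{\left(Q \right)} = \left(-9\right) \left(-1\right) = 9$)
$M{\left(w \right)} = \frac{20 + w}{-2 + w}$ ($M{\left(w \right)} = \frac{20 + w}{w - 2} = \frac{20 + w}{-2 + w}$)
$\frac{1}{-22001 + M{\left(O{\left(9 \right)} \right)}} = \frac{1}{-22001 + \frac{20 + 9}{-2 + 9}} = \frac{1}{-22001 + \frac{1}{7} \cdot 29} = \frac{1}{-22001 + \frac{29}{7}} = \frac{1}{- \frac{153978}{7}} = - \frac{7}{153978}$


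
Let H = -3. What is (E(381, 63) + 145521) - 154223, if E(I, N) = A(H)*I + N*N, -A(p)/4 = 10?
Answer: -19973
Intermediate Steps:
A(p) = -40 (A(p) = -4*10 = -40)
E(I, N) = N² - 40*I (E(I, N) = -40*I + N*N = -40*I + N² = N² - 40*I)
(E(381, 63) + 145521) - 154223 = ((63² - 40*381) + 145521) - 154223 = ((3969 - 15240) + 145521) - 154223 = (-11271 + 145521) - 154223 = 134250 - 154223 = -19973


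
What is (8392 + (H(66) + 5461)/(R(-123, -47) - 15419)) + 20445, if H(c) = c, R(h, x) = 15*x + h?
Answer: 468509212/16247 ≈ 28837.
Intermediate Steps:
R(h, x) = h + 15*x
(8392 + (H(66) + 5461)/(R(-123, -47) - 15419)) + 20445 = (8392 + (66 + 5461)/((-123 + 15*(-47)) - 15419)) + 20445 = (8392 + 5527/((-123 - 705) - 15419)) + 20445 = (8392 + 5527/(-828 - 15419)) + 20445 = (8392 + 5527/(-16247)) + 20445 = (8392 + 5527*(-1/16247)) + 20445 = (8392 - 5527/16247) + 20445 = 136339297/16247 + 20445 = 468509212/16247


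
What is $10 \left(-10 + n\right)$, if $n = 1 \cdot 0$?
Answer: $-100$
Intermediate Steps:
$n = 0$
$10 \left(-10 + n\right) = 10 \left(-10 + 0\right) = 10 \left(-10\right) = -100$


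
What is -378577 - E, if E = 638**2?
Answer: -785621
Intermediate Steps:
E = 407044
-378577 - E = -378577 - 1*407044 = -378577 - 407044 = -785621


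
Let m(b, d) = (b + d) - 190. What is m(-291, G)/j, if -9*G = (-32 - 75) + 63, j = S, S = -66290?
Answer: 857/119322 ≈ 0.0071822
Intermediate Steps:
j = -66290
G = 44/9 (G = -((-32 - 75) + 63)/9 = -(-107 + 63)/9 = -1/9*(-44) = 44/9 ≈ 4.8889)
m(b, d) = -190 + b + d
m(-291, G)/j = (-190 - 291 + 44/9)/(-66290) = -4285/9*(-1/66290) = 857/119322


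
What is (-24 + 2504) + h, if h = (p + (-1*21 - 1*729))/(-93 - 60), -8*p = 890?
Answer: 1521205/612 ≈ 2485.6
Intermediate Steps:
p = -445/4 (p = -⅛*890 = -445/4 ≈ -111.25)
h = 3445/612 (h = (-445/4 + (-1*21 - 1*729))/(-93 - 60) = (-445/4 + (-21 - 729))/(-153) = (-445/4 - 750)*(-1/153) = -3445/4*(-1/153) = 3445/612 ≈ 5.6291)
(-24 + 2504) + h = (-24 + 2504) + 3445/612 = 2480 + 3445/612 = 1521205/612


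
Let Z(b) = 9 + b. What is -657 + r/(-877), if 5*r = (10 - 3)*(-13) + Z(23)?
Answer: -2880886/4385 ≈ -656.99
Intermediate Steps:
r = -59/5 (r = ((10 - 3)*(-13) + (9 + 23))/5 = (7*(-13) + 32)/5 = (-91 + 32)/5 = (⅕)*(-59) = -59/5 ≈ -11.800)
-657 + r/(-877) = -657 - 59/5/(-877) = -657 - 1/877*(-59/5) = -657 + 59/4385 = -2880886/4385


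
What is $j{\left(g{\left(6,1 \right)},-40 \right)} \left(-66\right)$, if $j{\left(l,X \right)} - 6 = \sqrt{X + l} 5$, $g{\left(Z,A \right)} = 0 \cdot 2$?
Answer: $-396 - 660 i \sqrt{10} \approx -396.0 - 2087.1 i$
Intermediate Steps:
$g{\left(Z,A \right)} = 0$
$j{\left(l,X \right)} = 6 + 5 \sqrt{X + l}$ ($j{\left(l,X \right)} = 6 + \sqrt{X + l} 5 = 6 + 5 \sqrt{X + l}$)
$j{\left(g{\left(6,1 \right)},-40 \right)} \left(-66\right) = \left(6 + 5 \sqrt{-40 + 0}\right) \left(-66\right) = \left(6 + 5 \sqrt{-40}\right) \left(-66\right) = \left(6 + 5 \cdot 2 i \sqrt{10}\right) \left(-66\right) = \left(6 + 10 i \sqrt{10}\right) \left(-66\right) = -396 - 660 i \sqrt{10}$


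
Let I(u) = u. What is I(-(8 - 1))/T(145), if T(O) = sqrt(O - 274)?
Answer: 7*I*sqrt(129)/129 ≈ 0.61632*I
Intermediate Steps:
T(O) = sqrt(-274 + O)
I(-(8 - 1))/T(145) = (-(8 - 1))/(sqrt(-274 + 145)) = (-1*7)/(sqrt(-129)) = -7*(-I*sqrt(129)/129) = -(-7)*I*sqrt(129)/129 = 7*I*sqrt(129)/129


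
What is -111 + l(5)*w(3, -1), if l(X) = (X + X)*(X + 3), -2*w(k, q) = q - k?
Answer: 49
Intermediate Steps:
w(k, q) = k/2 - q/2 (w(k, q) = -(q - k)/2 = k/2 - q/2)
l(X) = 2*X*(3 + X) (l(X) = (2*X)*(3 + X) = 2*X*(3 + X))
-111 + l(5)*w(3, -1) = -111 + (2*5*(3 + 5))*((½)*3 - ½*(-1)) = -111 + (2*5*8)*(3/2 + ½) = -111 + 80*2 = -111 + 160 = 49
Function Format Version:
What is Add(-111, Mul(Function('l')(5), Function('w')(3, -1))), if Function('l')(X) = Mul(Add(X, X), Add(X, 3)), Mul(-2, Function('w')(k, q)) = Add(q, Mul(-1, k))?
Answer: 49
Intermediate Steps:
Function('w')(k, q) = Add(Mul(Rational(1, 2), k), Mul(Rational(-1, 2), q)) (Function('w')(k, q) = Mul(Rational(-1, 2), Add(q, Mul(-1, k))) = Add(Mul(Rational(1, 2), k), Mul(Rational(-1, 2), q)))
Function('l')(X) = Mul(2, X, Add(3, X)) (Function('l')(X) = Mul(Mul(2, X), Add(3, X)) = Mul(2, X, Add(3, X)))
Add(-111, Mul(Function('l')(5), Function('w')(3, -1))) = Add(-111, Mul(Mul(2, 5, Add(3, 5)), Add(Mul(Rational(1, 2), 3), Mul(Rational(-1, 2), -1)))) = Add(-111, Mul(Mul(2, 5, 8), Add(Rational(3, 2), Rational(1, 2)))) = Add(-111, Mul(80, 2)) = Add(-111, 160) = 49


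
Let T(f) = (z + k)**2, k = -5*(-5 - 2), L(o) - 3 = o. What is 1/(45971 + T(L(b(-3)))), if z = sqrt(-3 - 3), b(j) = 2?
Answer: 1573/74230850 - 7*I*sqrt(6)/222692550 ≈ 2.1191e-5 - 7.6996e-8*I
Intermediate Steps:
L(o) = 3 + o
z = I*sqrt(6) (z = sqrt(-6) = I*sqrt(6) ≈ 2.4495*I)
k = 35 (k = -5*(-7) = 35)
T(f) = (35 + I*sqrt(6))**2 (T(f) = (I*sqrt(6) + 35)**2 = (35 + I*sqrt(6))**2)
1/(45971 + T(L(b(-3)))) = 1/(45971 + (35 + I*sqrt(6))**2)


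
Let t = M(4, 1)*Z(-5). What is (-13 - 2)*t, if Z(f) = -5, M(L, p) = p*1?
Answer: 75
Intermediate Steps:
M(L, p) = p
t = -5 (t = 1*(-5) = -5)
(-13 - 2)*t = (-13 - 2)*(-5) = -15*(-5) = 75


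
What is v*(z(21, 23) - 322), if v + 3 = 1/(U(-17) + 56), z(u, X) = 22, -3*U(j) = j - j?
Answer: 12525/14 ≈ 894.64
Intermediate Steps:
U(j) = 0 (U(j) = -(j - j)/3 = -⅓*0 = 0)
v = -167/56 (v = -3 + 1/(0 + 56) = -3 + 1/56 = -167/56 ≈ -2.9821)
v*(z(21, 23) - 322) = -167*(22 - 322)/56 = -167/56*(-300) = 12525/14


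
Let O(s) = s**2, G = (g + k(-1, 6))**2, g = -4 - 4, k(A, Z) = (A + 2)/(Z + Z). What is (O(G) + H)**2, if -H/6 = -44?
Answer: 7555943281655041/429981696 ≈ 1.7573e+7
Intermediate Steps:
k(A, Z) = (2 + A)/(2*Z) (k(A, Z) = (2 + A)/((2*Z)) = (2 + A)*(1/(2*Z)) = (2 + A)/(2*Z))
g = -8
H = 264 (H = -6*(-44) = 264)
G = 9025/144 (G = (-8 + (1/2)*(2 - 1)/6)**2 = (-8 + (1/2)*(1/6)*1)**2 = (-8 + 1/12)**2 = (-95/12)**2 = 9025/144 ≈ 62.674)
(O(G) + H)**2 = ((9025/144)**2 + 264)**2 = (81450625/20736 + 264)**2 = (86924929/20736)**2 = 7555943281655041/429981696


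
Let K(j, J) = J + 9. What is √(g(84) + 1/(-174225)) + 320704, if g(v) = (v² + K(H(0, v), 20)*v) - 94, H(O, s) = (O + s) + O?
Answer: 320704 + √11410807479981/34845 ≈ 3.2080e+5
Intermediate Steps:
H(O, s) = s + 2*O
K(j, J) = 9 + J
g(v) = -94 + v² + 29*v (g(v) = (v² + (9 + 20)*v) - 94 = (v² + 29*v) - 94 = -94 + v² + 29*v)
√(g(84) + 1/(-174225)) + 320704 = √((-94 + 84² + 29*84) + 1/(-174225)) + 320704 = √((-94 + 7056 + 2436) - 1/174225) + 320704 = √(9398 - 1/174225) + 320704 = √(1637366549/174225) + 320704 = √11410807479981/34845 + 320704 = 320704 + √11410807479981/34845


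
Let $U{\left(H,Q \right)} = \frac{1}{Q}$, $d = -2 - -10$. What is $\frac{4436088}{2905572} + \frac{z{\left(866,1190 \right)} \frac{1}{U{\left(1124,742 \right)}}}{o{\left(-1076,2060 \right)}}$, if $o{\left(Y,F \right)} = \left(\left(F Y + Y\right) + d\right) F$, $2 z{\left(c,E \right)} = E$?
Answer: $\frac{24123998470359}{15801862280744} \approx 1.5267$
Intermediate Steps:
$d = 8$ ($d = -2 + 10 = 8$)
$z{\left(c,E \right)} = \frac{E}{2}$
$o{\left(Y,F \right)} = F \left(8 + Y + F Y\right)$ ($o{\left(Y,F \right)} = \left(\left(F Y + Y\right) + 8\right) F = \left(\left(Y + F Y\right) + 8\right) F = \left(8 + Y + F Y\right) F = F \left(8 + Y + F Y\right)$)
$\frac{4436088}{2905572} + \frac{z{\left(866,1190 \right)} \frac{1}{U{\left(1124,742 \right)}}}{o{\left(-1076,2060 \right)}} = \frac{4436088}{2905572} + \frac{\frac{1}{2} \cdot 1190 \frac{1}{\frac{1}{742}}}{2060 \left(8 - 1076 + 2060 \left(-1076\right)\right)} = 4436088 \cdot \frac{1}{2905572} + \frac{595 \frac{1}{\frac{1}{742}}}{2060 \left(8 - 1076 - 2216560\right)} = \frac{369674}{242131} + \frac{595 \cdot 742}{2060 \left(-2217628\right)} = \frac{369674}{242131} + \frac{441490}{-4568313680} = \frac{369674}{242131} + 441490 \left(- \frac{1}{4568313680}\right) = \frac{369674}{242131} - \frac{6307}{65261624} = \frac{24123998470359}{15801862280744}$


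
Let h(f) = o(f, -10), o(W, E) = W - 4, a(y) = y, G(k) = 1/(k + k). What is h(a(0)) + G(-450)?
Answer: -3601/900 ≈ -4.0011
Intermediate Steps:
G(k) = 1/(2*k)
o(W, E) = -4 + W
h(f) = -4 + f
h(a(0)) + G(-450) = (-4 + 0) + (½)/(-450) = -4 + (½)*(-1/450) = -4 - 1/900 = -3601/900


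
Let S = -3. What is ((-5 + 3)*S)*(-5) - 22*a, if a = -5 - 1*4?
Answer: 168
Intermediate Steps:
a = -9 (a = -5 - 4 = -9)
((-5 + 3)*S)*(-5) - 22*a = ((-5 + 3)*(-3))*(-5) - 22*(-9) = -2*(-3)*(-5) + 198 = 6*(-5) + 198 = -30 + 198 = 168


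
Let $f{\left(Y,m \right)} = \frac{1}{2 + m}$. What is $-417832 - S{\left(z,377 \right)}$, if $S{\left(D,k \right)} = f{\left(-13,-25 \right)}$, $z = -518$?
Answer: $- \frac{9610135}{23} \approx -4.1783 \cdot 10^{5}$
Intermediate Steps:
$S{\left(D,k \right)} = - \frac{1}{23}$ ($S{\left(D,k \right)} = \frac{1}{2 - 25} = \frac{1}{-23} = - \frac{1}{23}$)
$-417832 - S{\left(z,377 \right)} = -417832 - - \frac{1}{23} = -417832 + \frac{1}{23} = - \frac{9610135}{23}$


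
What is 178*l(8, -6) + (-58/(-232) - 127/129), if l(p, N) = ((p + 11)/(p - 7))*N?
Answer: -10471051/516 ≈ -20293.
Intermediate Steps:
l(p, N) = N*(11 + p)/(-7 + p) (l(p, N) = ((11 + p)/(-7 + p))*N = N*(11 + p)/(-7 + p))
178*l(8, -6) + (-58/(-232) - 127/129) = 178*(-6*(11 + 8)/(-7 + 8)) + (-58/(-232) - 127/129) = 178*(-6*19/1) + (-58*(-1/232) - 127*1/129) = 178*(-6*1*19) + (¼ - 127/129) = 178*(-114) - 379/516 = -20292 - 379/516 = -10471051/516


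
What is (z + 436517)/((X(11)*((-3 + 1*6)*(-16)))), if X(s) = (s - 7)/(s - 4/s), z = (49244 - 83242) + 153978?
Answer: -21703383/704 ≈ -30829.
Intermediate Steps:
z = 119980 (z = -33998 + 153978 = 119980)
X(s) = (-7 + s)/(s - 4/s)
(z + 436517)/((X(11)*((-3 + 1*6)*(-16)))) = (119980 + 436517)/(((11*(-7 + 11)/(-4 + 11²))*((-3 + 1*6)*(-16)))) = 556497/(((11*4/(-4 + 121))*((-3 + 6)*(-16)))) = 556497/(((11*4/117)*(3*(-16)))) = 556497/(((11*(1/117)*4)*(-48))) = 556497/(((44/117)*(-48))) = 556497/(-704/39) = 556497*(-39/704) = -21703383/704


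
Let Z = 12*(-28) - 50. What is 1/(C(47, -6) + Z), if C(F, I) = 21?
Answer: -1/365 ≈ -0.0027397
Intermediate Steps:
Z = -386 (Z = -336 - 50 = -386)
1/(C(47, -6) + Z) = 1/(21 - 386) = 1/(-365) = -1/365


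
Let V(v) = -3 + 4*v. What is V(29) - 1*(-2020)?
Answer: 2133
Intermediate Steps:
V(29) - 1*(-2020) = (-3 + 4*29) - 1*(-2020) = (-3 + 116) + 2020 = 113 + 2020 = 2133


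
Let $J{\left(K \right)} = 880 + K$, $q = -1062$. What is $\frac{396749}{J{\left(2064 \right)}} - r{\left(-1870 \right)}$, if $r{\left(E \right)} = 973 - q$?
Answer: $- \frac{5594291}{2944} \approx -1900.2$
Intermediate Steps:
$r{\left(E \right)} = 2035$ ($r{\left(E \right)} = 973 - -1062 = 973 + 1062 = 2035$)
$\frac{396749}{J{\left(2064 \right)}} - r{\left(-1870 \right)} = \frac{396749}{880 + 2064} - 2035 = \frac{396749}{2944} - 2035 = - \frac{5594291}{2944}$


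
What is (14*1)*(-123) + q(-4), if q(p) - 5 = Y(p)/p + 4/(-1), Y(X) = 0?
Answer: -1721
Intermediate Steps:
q(p) = 1 (q(p) = 5 + (0/p + 4/(-1)) = 5 + (0 + 4*(-1)) = 5 + (0 - 4) = 5 - 4 = 1)
(14*1)*(-123) + q(-4) = (14*1)*(-123) + 1 = 14*(-123) + 1 = -1722 + 1 = -1721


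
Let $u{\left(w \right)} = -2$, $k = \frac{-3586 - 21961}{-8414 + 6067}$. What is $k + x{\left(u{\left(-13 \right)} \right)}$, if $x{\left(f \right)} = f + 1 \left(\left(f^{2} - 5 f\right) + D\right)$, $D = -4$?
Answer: $\frac{44323}{2347} \approx 18.885$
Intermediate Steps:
$k = \frac{25547}{2347}$ ($k = - \frac{25547}{-2347} = \left(-25547\right) \left(- \frac{1}{2347}\right) = \frac{25547}{2347} \approx 10.885$)
$x{\left(f \right)} = -4 + f^{2} - 4 f$ ($x{\left(f \right)} = f + 1 \left(\left(f^{2} - 5 f\right) - 4\right) = f + 1 \left(-4 + f^{2} - 5 f\right) = f - \left(4 - f^{2} + 5 f\right) = -4 + f^{2} - 4 f$)
$k + x{\left(u{\left(-13 \right)} \right)} = \frac{25547}{2347} - \left(-4 - 4\right) = \frac{25547}{2347} + \left(-4 + 4 + 8\right) = \frac{25547}{2347} + 8 = \frac{44323}{2347}$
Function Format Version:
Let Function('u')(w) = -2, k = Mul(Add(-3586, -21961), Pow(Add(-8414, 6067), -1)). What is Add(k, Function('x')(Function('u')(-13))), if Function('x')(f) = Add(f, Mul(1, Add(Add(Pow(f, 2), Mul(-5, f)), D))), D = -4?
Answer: Rational(44323, 2347) ≈ 18.885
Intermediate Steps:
k = Rational(25547, 2347) (k = Mul(-25547, Pow(-2347, -1)) = Mul(-25547, Rational(-1, 2347)) = Rational(25547, 2347) ≈ 10.885)
Function('x')(f) = Add(-4, Pow(f, 2), Mul(-4, f)) (Function('x')(f) = Add(f, Mul(1, Add(Add(Pow(f, 2), Mul(-5, f)), -4))) = Add(f, Mul(1, Add(-4, Pow(f, 2), Mul(-5, f)))) = Add(f, Add(-4, Pow(f, 2), Mul(-5, f))) = Add(-4, Pow(f, 2), Mul(-4, f)))
Add(k, Function('x')(Function('u')(-13))) = Add(Rational(25547, 2347), Add(-4, Pow(-2, 2), Mul(-4, -2))) = Add(Rational(25547, 2347), Add(-4, 4, 8)) = Add(Rational(25547, 2347), 8) = Rational(44323, 2347)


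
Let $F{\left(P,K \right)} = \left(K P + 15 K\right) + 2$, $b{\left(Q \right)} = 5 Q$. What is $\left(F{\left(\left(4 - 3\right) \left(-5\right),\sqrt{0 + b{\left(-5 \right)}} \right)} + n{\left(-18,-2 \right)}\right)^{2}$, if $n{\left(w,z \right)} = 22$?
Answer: $-1924 + 2400 i \approx -1924.0 + 2400.0 i$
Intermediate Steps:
$F{\left(P,K \right)} = 2 + 15 K + K P$ ($F{\left(P,K \right)} = \left(15 K + K P\right) + 2 = 2 + 15 K + K P$)
$\left(F{\left(\left(4 - 3\right) \left(-5\right),\sqrt{0 + b{\left(-5 \right)}} \right)} + n{\left(-18,-2 \right)}\right)^{2} = \left(\left(2 + 15 \sqrt{0 + 5 \left(-5\right)} + \sqrt{0 + 5 \left(-5\right)} \left(4 - 3\right) \left(-5\right)\right) + 22\right)^{2} = \left(\left(2 + 15 \sqrt{0 - 25} + \sqrt{0 - 25} \cdot 1 \left(-5\right)\right) + 22\right)^{2} = \left(\left(2 + 15 \sqrt{-25} + \sqrt{-25} \left(-5\right)\right) + 22\right)^{2} = \left(\left(2 + 15 \cdot 5 i + 5 i \left(-5\right)\right) + 22\right)^{2} = \left(\left(2 + 75 i - 25 i\right) + 22\right)^{2} = \left(\left(2 + 50 i\right) + 22\right)^{2} = \left(24 + 50 i\right)^{2}$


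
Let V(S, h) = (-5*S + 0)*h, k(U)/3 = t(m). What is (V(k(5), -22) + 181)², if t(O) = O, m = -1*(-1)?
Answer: 261121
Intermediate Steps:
m = 1
k(U) = 3 (k(U) = 3*1 = 3)
V(S, h) = -5*S*h (V(S, h) = (-5*S)*h = -5*S*h)
(V(k(5), -22) + 181)² = (-5*3*(-22) + 181)² = (330 + 181)² = 511² = 261121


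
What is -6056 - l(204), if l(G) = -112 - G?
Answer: -5740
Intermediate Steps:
-6056 - l(204) = -6056 - (-112 - 1*204) = -6056 - (-112 - 204) = -6056 - 1*(-316) = -6056 + 316 = -5740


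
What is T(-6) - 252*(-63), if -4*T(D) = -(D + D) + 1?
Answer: 63491/4 ≈ 15873.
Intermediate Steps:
T(D) = -¼ + D/2 (T(D) = -(-(D + D) + 1)/4 = -(-2*D + 1)/4 = -(1 - 2*D)/4 = -¼ + D/2)
T(-6) - 252*(-63) = (-¼ + (½)*(-6)) - 252*(-63) = (-¼ - 3) + 15876 = -13/4 + 15876 = 63491/4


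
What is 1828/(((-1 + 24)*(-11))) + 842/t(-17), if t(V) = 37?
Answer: 145390/9361 ≈ 15.531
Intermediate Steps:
1828/(((-1 + 24)*(-11))) + 842/t(-17) = 1828/(((-1 + 24)*(-11))) + 842/37 = 1828/((23*(-11))) + 842*(1/37) = 1828/(-253) + 842/37 = 1828*(-1/253) + 842/37 = -1828/253 + 842/37 = 145390/9361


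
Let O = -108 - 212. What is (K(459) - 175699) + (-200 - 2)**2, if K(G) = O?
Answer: -135215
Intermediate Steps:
O = -320
K(G) = -320
(K(459) - 175699) + (-200 - 2)**2 = (-320 - 175699) + (-200 - 2)**2 = -176019 + (-202)**2 = -176019 + 40804 = -135215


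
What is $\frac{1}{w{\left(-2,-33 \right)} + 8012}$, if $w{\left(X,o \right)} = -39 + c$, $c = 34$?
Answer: $\frac{1}{8007} \approx 0.00012489$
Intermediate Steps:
$w{\left(X,o \right)} = -5$ ($w{\left(X,o \right)} = -39 + 34 = -5$)
$\frac{1}{w{\left(-2,-33 \right)} + 8012} = \frac{1}{-5 + 8012} = \frac{1}{8007}$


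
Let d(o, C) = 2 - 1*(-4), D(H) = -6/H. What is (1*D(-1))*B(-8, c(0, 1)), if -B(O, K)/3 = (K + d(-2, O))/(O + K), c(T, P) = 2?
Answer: 24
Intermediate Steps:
d(o, C) = 6 (d(o, C) = 2 + 4 = 6)
B(O, K) = -3*(6 + K)/(K + O) (B(O, K) = -3*(K + 6)/(O + K) = -3*(6 + K)/(K + O))
(1*D(-1))*B(-8, c(0, 1)) = (1*(-6/(-1)))*(3*(-6 - 1*2)/(2 - 8)) = (1*(-6*(-1)))*(3*(-6 - 2)/(-6)) = (1*6)*(3*(-⅙)*(-8)) = 6*4 = 24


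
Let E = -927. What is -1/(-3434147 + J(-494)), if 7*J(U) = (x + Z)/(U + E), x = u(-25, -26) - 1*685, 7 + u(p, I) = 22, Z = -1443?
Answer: 9947/34159458096 ≈ 2.9119e-7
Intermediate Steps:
u(p, I) = 15 (u(p, I) = -7 + 22 = 15)
x = -670 (x = 15 - 1*685 = 15 - 685 = -670)
J(U) = -2113/(7*(-927 + U)) (J(U) = ((-670 - 1443)/(U - 927))/7 = (-2113/(-927 + U))/7 = -2113/(7*(-927 + U)))
-1/(-3434147 + J(-494)) = -1/(-3434147 - 2113/(-6489 + 7*(-494))) = -1/(-3434147 - 2113/(-6489 - 3458)) = -1/(-3434147 - 2113/(-9947)) = -1/(-3434147 - 2113*(-1/9947)) = -1/(-3434147 + 2113/9947) = -1/(-34159458096/9947) = -1*(-9947/34159458096) = 9947/34159458096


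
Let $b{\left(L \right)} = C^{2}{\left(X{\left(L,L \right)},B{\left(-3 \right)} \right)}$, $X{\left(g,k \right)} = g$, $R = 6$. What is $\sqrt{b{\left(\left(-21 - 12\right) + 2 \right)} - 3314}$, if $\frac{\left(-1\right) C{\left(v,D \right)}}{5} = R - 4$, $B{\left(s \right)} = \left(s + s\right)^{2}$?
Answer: $i \sqrt{3214} \approx 56.692 i$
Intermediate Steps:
$B{\left(s \right)} = 4 s^{2}$ ($B{\left(s \right)} = \left(2 s\right)^{2} = 4 s^{2}$)
$C{\left(v,D \right)} = -10$ ($C{\left(v,D \right)} = - 5 \left(6 - 4\right) = \left(-5\right) 2 = -10$)
$b{\left(L \right)} = 100$ ($b{\left(L \right)} = \left(-10\right)^{2} = 100$)
$\sqrt{b{\left(\left(-21 - 12\right) + 2 \right)} - 3314} = \sqrt{100 - 3314} = \sqrt{-3214} = i \sqrt{3214}$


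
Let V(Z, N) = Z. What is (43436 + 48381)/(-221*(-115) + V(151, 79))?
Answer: 91817/25566 ≈ 3.5914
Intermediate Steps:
(43436 + 48381)/(-221*(-115) + V(151, 79)) = (43436 + 48381)/(-221*(-115) + 151) = 91817/(25415 + 151) = 91817/25566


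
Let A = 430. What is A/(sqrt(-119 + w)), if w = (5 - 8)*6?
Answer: -430*I*sqrt(137)/137 ≈ -36.737*I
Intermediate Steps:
w = -18 (w = -3*6 = -18)
A/(sqrt(-119 + w)) = 430/(sqrt(-119 - 18)) = 430/(sqrt(-137)) = 430/((I*sqrt(137))) = 430*(-I*sqrt(137)/137) = -430*I*sqrt(137)/137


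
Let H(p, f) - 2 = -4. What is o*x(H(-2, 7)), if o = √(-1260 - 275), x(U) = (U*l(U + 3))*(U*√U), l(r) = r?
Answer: -4*√3070 ≈ -221.63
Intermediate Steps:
H(p, f) = -2 (H(p, f) = 2 - 4 = -2)
x(U) = U^(5/2)*(3 + U) (x(U) = (U*(U + 3))*(U*√U) = (U*(3 + U))*U^(3/2) = U^(5/2)*(3 + U))
o = I*√1535 (o = √(-1535) = I*√1535 ≈ 39.179*I)
o*x(H(-2, 7)) = (I*√1535)*((-2)^(5/2)*(3 - 2)) = (I*√1535)*((4*I*√2)*1) = (I*√1535)*(4*I*√2) = -4*√3070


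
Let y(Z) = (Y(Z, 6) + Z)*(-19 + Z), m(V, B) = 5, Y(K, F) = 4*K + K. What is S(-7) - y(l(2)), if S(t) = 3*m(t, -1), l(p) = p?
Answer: 219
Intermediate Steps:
Y(K, F) = 5*K
y(Z) = 6*Z*(-19 + Z) (y(Z) = (5*Z + Z)*(-19 + Z) = (6*Z)*(-19 + Z) = 6*Z*(-19 + Z))
S(t) = 15 (S(t) = 3*5 = 15)
S(-7) - y(l(2)) = 15 - 6*2*(-19 + 2) = 15 - 6*2*(-17) = 15 - 1*(-204) = 15 + 204 = 219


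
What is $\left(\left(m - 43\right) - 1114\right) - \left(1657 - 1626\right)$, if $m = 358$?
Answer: $-830$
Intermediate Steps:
$\left(\left(m - 43\right) - 1114\right) - \left(1657 - 1626\right) = \left(\left(358 - 43\right) - 1114\right) - \left(1657 - 1626\right) = \left(315 - 1114\right) - \left(1657 - 1626\right) = -799 - 31 = -830$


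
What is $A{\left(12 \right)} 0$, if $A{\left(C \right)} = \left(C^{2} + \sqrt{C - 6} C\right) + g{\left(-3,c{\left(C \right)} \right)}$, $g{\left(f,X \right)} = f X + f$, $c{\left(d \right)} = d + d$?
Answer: $0$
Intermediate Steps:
$c{\left(d \right)} = 2 d$
$g{\left(f,X \right)} = f + X f$ ($g{\left(f,X \right)} = X f + f = f + X f$)
$A{\left(C \right)} = -3 + C^{2} - 6 C + C \sqrt{-6 + C}$ ($A{\left(C \right)} = \left(C^{2} + \sqrt{C - 6} C\right) - 3 \left(1 + 2 C\right) = \left(C^{2} + \sqrt{-6 + C} C\right) - \left(3 + 6 C\right) = \left(C^{2} + C \sqrt{-6 + C}\right) - \left(3 + 6 C\right) = -3 + C^{2} - 6 C + C \sqrt{-6 + C}$)
$A{\left(12 \right)} 0 = \left(-3 + 12^{2} - 72 + 12 \sqrt{-6 + 12}\right) 0 = \left(-3 + 144 - 72 + 12 \sqrt{6}\right) 0 = \left(69 + 12 \sqrt{6}\right) 0 = 0$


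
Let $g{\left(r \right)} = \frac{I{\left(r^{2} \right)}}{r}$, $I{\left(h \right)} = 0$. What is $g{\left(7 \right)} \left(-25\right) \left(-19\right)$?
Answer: $0$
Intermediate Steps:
$g{\left(r \right)} = 0$ ($g{\left(r \right)} = \frac{0}{r} = 0$)
$g{\left(7 \right)} \left(-25\right) \left(-19\right) = 0 \left(-25\right) \left(-19\right) = 0 \left(-19\right) = 0$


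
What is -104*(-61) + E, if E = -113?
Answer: 6231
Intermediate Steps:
-104*(-61) + E = -104*(-61) - 113 = 6344 - 113 = 6231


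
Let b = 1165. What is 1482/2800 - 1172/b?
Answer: -155507/326200 ≈ -0.47672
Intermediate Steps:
1482/2800 - 1172/b = 1482/2800 - 1172/1165 = 1482*(1/2800) - 1172*1/1165 = 741/1400 - 1172/1165 = -155507/326200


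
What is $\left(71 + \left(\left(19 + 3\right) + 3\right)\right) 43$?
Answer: $4128$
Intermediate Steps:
$\left(71 + \left(\left(19 + 3\right) + 3\right)\right) 43 = \left(71 + \left(22 + 3\right)\right) 43 = \left(71 + 25\right) 43 = 96 \cdot 43 = 4128$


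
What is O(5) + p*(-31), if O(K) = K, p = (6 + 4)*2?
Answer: -615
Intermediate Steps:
p = 20 (p = 10*2 = 20)
O(5) + p*(-31) = 5 + 20*(-31) = 5 - 620 = -615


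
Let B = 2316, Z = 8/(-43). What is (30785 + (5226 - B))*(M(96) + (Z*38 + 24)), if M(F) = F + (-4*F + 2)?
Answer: -389851150/43 ≈ -9.0663e+6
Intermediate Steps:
Z = -8/43 (Z = 8*(-1/43) = -8/43 ≈ -0.18605)
M(F) = 2 - 3*F (M(F) = F + (2 - 4*F) = 2 - 3*F)
(30785 + (5226 - B))*(M(96) + (Z*38 + 24)) = (30785 + (5226 - 1*2316))*((2 - 3*96) + (-8/43*38 + 24)) = (30785 + (5226 - 2316))*((2 - 288) + (-304/43 + 24)) = (30785 + 2910)*(-286 + 728/43) = 33695*(-11570/43) = -389851150/43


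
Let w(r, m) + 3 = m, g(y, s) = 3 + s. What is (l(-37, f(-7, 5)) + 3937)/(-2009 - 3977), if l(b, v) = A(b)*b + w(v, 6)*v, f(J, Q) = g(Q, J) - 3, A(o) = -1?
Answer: -3953/5986 ≈ -0.66037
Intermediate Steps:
w(r, m) = -3 + m
f(J, Q) = J (f(J, Q) = (3 + J) - 3 = J)
l(b, v) = -b + 3*v (l(b, v) = -b + (-3 + 6)*v = -b + 3*v)
(l(-37, f(-7, 5)) + 3937)/(-2009 - 3977) = ((-1*(-37) + 3*(-7)) + 3937)/(-2009 - 3977) = ((37 - 21) + 3937)/(-5986) = (16 + 3937)*(-1/5986) = 3953*(-1/5986) = -3953/5986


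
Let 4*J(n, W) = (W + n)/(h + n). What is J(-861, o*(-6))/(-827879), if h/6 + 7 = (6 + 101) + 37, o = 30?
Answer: -347/43049708 ≈ -8.0605e-6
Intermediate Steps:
h = 822 (h = -42 + 6*((6 + 101) + 37) = -42 + 6*(107 + 37) = -42 + 6*144 = -42 + 864 = 822)
J(n, W) = (W + n)/(4*(822 + n)) (J(n, W) = ((W + n)/(822 + n))/4 = (W + n)/(4*(822 + n)))
J(-861, o*(-6))/(-827879) = ((30*(-6) - 861)/(4*(822 - 861)))/(-827879) = ((¼)*(-180 - 861)/(-39))*(-1/827879) = ((¼)*(-1/39)*(-1041))*(-1/827879) = (347/52)*(-1/827879) = -347/43049708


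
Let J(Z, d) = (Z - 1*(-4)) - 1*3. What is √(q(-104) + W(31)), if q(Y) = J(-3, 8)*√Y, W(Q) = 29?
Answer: √(29 - 4*I*√26) ≈ 5.6769 - 1.7964*I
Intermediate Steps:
J(Z, d) = 1 + Z (J(Z, d) = (Z + 4) - 3 = (4 + Z) - 3 = 1 + Z)
q(Y) = -2*√Y (q(Y) = (1 - 3)*√Y = -2*√Y)
√(q(-104) + W(31)) = √(-4*I*√26 + 29) = √(29 - 4*I*√26)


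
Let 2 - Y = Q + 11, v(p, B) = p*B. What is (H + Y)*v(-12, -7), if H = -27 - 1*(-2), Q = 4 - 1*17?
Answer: -1764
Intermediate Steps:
v(p, B) = B*p
Q = -13 (Q = 4 - 17 = -13)
Y = 4 (Y = 2 - (-13 + 11) = 2 - 1*(-2) = 2 + 2 = 4)
H = -25 (H = -27 + 2 = -25)
(H + Y)*v(-12, -7) = (-25 + 4)*(-7*(-12)) = -21*84 = -1764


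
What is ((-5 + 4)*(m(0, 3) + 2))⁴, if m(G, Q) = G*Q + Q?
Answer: 625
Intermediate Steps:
m(G, Q) = Q + G*Q
((-5 + 4)*(m(0, 3) + 2))⁴ = ((-5 + 4)*(3*(1 + 0) + 2))⁴ = (-(3*1 + 2))⁴ = (-(3 + 2))⁴ = (-1*5)⁴ = (-5)⁴ = 625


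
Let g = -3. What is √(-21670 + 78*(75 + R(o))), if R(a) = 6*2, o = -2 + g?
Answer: 122*I ≈ 122.0*I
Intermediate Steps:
o = -5 (o = -2 - 3 = -5)
R(a) = 12
√(-21670 + 78*(75 + R(o))) = √(-21670 + 78*(75 + 12)) = √(-21670 + 78*87) = √(-21670 + 6786) = √(-14884) = 122*I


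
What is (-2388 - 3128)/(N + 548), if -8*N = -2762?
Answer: -22064/3573 ≈ -6.1752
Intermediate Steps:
N = 1381/4 (N = -⅛*(-2762) = 1381/4 ≈ 345.25)
(-2388 - 3128)/(N + 548) = (-2388 - 3128)/(1381/4 + 548) = -5516/3573/4 = -5516*4/3573 = -22064/3573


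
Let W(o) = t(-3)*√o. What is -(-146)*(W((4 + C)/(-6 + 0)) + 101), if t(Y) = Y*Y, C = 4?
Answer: 14746 + 876*I*√3 ≈ 14746.0 + 1517.3*I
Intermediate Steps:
t(Y) = Y²
W(o) = 9*√o (W(o) = (-3)²*√o = 9*√o)
-(-146)*(W((4 + C)/(-6 + 0)) + 101) = -(-146)*(9*√((4 + 4)/(-6 + 0)) + 101) = -(-146)*(9*√(8/(-6)) + 101) = -(-146)*(9*√(8*(-⅙)) + 101) = -(-146)*(9*√(-4/3) + 101) = -(-146)*(9*(2*I*√3/3) + 101) = -(-146)*(6*I*√3 + 101) = -(-146)*(101 + 6*I*√3) = -(-14746 - 876*I*√3) = 14746 + 876*I*√3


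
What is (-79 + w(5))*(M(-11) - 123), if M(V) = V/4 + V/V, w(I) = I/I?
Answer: 19461/2 ≈ 9730.5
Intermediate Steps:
w(I) = 1
M(V) = 1 + V/4 (M(V) = V*(¼) + 1 = V/4 + 1 = 1 + V/4)
(-79 + w(5))*(M(-11) - 123) = (-79 + 1)*((1 + (¼)*(-11)) - 123) = -78*((1 - 11/4) - 123) = -78*(-7/4 - 123) = -78*(-499/4) = 19461/2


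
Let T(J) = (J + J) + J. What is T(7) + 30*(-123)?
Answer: -3669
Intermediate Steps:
T(J) = 3*J (T(J) = 2*J + J = 3*J)
T(7) + 30*(-123) = 3*7 + 30*(-123) = 21 - 3690 = -3669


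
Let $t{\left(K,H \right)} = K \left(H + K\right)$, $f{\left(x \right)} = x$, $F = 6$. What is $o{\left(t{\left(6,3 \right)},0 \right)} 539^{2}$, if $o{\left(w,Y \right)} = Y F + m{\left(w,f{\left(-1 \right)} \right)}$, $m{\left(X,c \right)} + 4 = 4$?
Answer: $0$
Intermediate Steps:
$m{\left(X,c \right)} = 0$ ($m{\left(X,c \right)} = -4 + 4 = 0$)
$o{\left(w,Y \right)} = 6 Y$ ($o{\left(w,Y \right)} = Y 6 + 0 = 6 Y + 0 = 6 Y$)
$o{\left(t{\left(6,3 \right)},0 \right)} 539^{2} = 6 \cdot 0 \cdot 539^{2} = 0 \cdot 290521 = 0$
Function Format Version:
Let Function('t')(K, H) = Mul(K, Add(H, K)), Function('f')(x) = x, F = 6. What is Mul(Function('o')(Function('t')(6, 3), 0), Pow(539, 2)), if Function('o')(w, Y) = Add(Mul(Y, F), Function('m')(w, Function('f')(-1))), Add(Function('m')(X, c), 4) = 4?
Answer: 0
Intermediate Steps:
Function('m')(X, c) = 0 (Function('m')(X, c) = Add(-4, 4) = 0)
Function('o')(w, Y) = Mul(6, Y) (Function('o')(w, Y) = Add(Mul(Y, 6), 0) = Add(Mul(6, Y), 0) = Mul(6, Y))
Mul(Function('o')(Function('t')(6, 3), 0), Pow(539, 2)) = Mul(Mul(6, 0), Pow(539, 2)) = Mul(0, 290521) = 0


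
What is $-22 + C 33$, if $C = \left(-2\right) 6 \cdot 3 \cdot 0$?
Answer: $-22$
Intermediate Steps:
$C = 0$ ($C = \left(-12\right) 3 \cdot 0 = \left(-36\right) 0 = 0$)
$-22 + C 33 = -22 + 0 \cdot 33 = -22 + 0 = -22$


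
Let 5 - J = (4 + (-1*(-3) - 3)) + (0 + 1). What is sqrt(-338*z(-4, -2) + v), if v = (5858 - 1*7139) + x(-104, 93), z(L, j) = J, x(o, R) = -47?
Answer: 4*I*sqrt(83) ≈ 36.442*I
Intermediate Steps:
J = 0 (J = 5 - ((4 + (-1*(-3) - 3)) + (0 + 1)) = 5 - ((4 + (3 - 3)) + 1) = 5 - ((4 + 0) + 1) = 5 - (4 + 1) = 5 - 1*5 = 5 - 5 = 0)
z(L, j) = 0
v = -1328 (v = (5858 - 1*7139) - 47 = (5858 - 7139) - 47 = -1281 - 47 = -1328)
sqrt(-338*z(-4, -2) + v) = sqrt(-338*0 - 1328) = sqrt(0 - 1328) = sqrt(-1328) = 4*I*sqrt(83)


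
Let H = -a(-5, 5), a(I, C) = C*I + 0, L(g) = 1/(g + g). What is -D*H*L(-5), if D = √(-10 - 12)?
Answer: 5*I*√22/2 ≈ 11.726*I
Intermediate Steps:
L(g) = 1/(2*g)
a(I, C) = C*I
H = 25 (H = -5*(-5) = -1*(-25) = 25)
D = I*√22 (D = √(-22) = I*√22 ≈ 4.6904*I)
-D*H*L(-5) = -(I*√22)*25*(½)/(-5) = -25*I*√22*(½)*(-⅕) = -25*I*√22*(-1)/10 = -(-5)*I*√22/2 = 5*I*√22/2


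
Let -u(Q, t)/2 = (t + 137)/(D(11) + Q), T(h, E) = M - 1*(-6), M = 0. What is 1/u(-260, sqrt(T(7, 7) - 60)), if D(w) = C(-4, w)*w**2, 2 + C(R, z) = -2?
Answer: 50964/18823 - 1116*I*sqrt(6)/18823 ≈ 2.7075 - 0.14523*I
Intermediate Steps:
T(h, E) = 6 (T(h, E) = 0 - 1*(-6) = 0 + 6 = 6)
C(R, z) = -4 (C(R, z) = -2 - 2 = -4)
D(w) = -4*w**2
u(Q, t) = -2*(137 + t)/(-484 + Q) (u(Q, t) = -2*(t + 137)/(-4*11**2 + Q) = -2*(137 + t)/(-4*121 + Q) = -2*(137 + t)/(-484 + Q))
1/u(-260, sqrt(T(7, 7) - 60)) = 1/(2*(-137 - sqrt(6 - 60))/(-484 - 260)) = 1/(2*(-137 - sqrt(-54))/(-744)) = 1/(2*(-1/744)*(-137 - 3*I*sqrt(6))) = 1/(137/372 + I*sqrt(6)/124)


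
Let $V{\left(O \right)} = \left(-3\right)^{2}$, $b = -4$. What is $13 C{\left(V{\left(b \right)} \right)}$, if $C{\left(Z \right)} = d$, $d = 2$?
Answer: $26$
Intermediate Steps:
$V{\left(O \right)} = 9$
$C{\left(Z \right)} = 2$
$13 C{\left(V{\left(b \right)} \right)} = 13 \cdot 2 = 26$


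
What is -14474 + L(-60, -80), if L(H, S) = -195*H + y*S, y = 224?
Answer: -20694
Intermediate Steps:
L(H, S) = -195*H + 224*S
-14474 + L(-60, -80) = -14474 + (-195*(-60) + 224*(-80)) = -14474 + (11700 - 17920) = -14474 - 6220 = -20694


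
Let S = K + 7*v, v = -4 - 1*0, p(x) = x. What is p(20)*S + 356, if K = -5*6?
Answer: -804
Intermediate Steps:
v = -4 (v = -4 + 0 = -4)
K = -30
S = -58 (S = -30 + 7*(-4) = -30 - 28 = -58)
p(20)*S + 356 = 20*(-58) + 356 = -1160 + 356 = -804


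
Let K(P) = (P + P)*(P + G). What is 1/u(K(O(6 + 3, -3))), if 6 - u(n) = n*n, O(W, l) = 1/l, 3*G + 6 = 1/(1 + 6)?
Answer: 441/1622 ≈ 0.27189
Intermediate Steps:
G = -41/21 (G = -2 + 1/(3*(1 + 6)) = -2 + (⅓)/7 = -2 + (⅓)*(⅐) = -2 + 1/21 = -41/21 ≈ -1.9524)
K(P) = 2*P*(-41/21 + P) (K(P) = (P + P)*(P - 41/21) = (2*P)*(-41/21 + P) = 2*P*(-41/21 + P))
u(n) = 6 - n² (u(n) = 6 - n*n = 6 - n²)
1/u(K(O(6 + 3, -3))) = 1/(6 - ((2/21)*(-41 + 21/(-3))/(-3))²) = 1/(6 - ((2/21)*(-⅓)*(-41 + 21*(-⅓)))²) = 1/(6 - ((2/21)*(-⅓)*(-41 - 7))²) = 1/(6 - ((2/21)*(-⅓)*(-48))²) = 1/(6 - (32/21)²) = 1/(6 - 1*1024/441) = 1/(6 - 1024/441) = 1/(1622/441) = 441/1622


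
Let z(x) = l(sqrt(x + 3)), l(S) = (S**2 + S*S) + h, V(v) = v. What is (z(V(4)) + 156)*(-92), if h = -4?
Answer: -15272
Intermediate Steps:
l(S) = -4 + 2*S**2 (l(S) = (S**2 + S*S) - 4 = (S**2 + S**2) - 4 = 2*S**2 - 4 = -4 + 2*S**2)
z(x) = 2 + 2*x (z(x) = -4 + 2*(sqrt(x + 3))**2 = -4 + 2*(sqrt(3 + x))**2 = -4 + 2*(3 + x) = -4 + (6 + 2*x) = 2 + 2*x)
(z(V(4)) + 156)*(-92) = ((2 + 2*4) + 156)*(-92) = ((2 + 8) + 156)*(-92) = (10 + 156)*(-92) = 166*(-92) = -15272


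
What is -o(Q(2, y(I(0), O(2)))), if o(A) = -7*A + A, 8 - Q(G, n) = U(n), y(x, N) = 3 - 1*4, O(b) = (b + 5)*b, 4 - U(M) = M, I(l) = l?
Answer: 18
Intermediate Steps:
U(M) = 4 - M
O(b) = b*(5 + b) (O(b) = (5 + b)*b = b*(5 + b))
y(x, N) = -1 (y(x, N) = 3 - 4 = -1)
Q(G, n) = 4 + n (Q(G, n) = 8 - (4 - n) = 8 + (-4 + n) = 4 + n)
o(A) = -6*A
-o(Q(2, y(I(0), O(2)))) = -(-6)*(4 - 1) = -(-6)*3 = -1*(-18) = 18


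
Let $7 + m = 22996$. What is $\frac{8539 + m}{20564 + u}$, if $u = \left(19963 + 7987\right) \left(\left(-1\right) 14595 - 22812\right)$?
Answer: $- \frac{15764}{522752543} \approx -3.0156 \cdot 10^{-5}$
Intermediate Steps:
$m = 22989$ ($m = -7 + 22996 = 22989$)
$u = -1045525650$ ($u = 27950 \left(-14595 - 22812\right) = 27950 \left(-37407\right) = -1045525650$)
$\frac{8539 + m}{20564 + u} = \frac{8539 + 22989}{20564 - 1045525650} = \frac{31528}{-1045505086} = 31528 \left(- \frac{1}{1045505086}\right) = - \frac{15764}{522752543}$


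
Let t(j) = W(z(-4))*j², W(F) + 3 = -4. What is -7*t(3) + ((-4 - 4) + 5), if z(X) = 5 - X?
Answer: 438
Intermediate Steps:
W(F) = -7 (W(F) = -3 - 4 = -7)
t(j) = -7*j²
-7*t(3) + ((-4 - 4) + 5) = -(-49)*3² + ((-4 - 4) + 5) = -(-49)*9 + (-8 + 5) = -7*(-63) - 3 = 441 - 3 = 438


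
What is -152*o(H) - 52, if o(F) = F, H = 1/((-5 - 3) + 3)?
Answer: -108/5 ≈ -21.600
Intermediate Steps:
H = -⅕ (H = 1/(-8 + 3) = 1/(-5) = 1*(-⅕) = -⅕ ≈ -0.20000)
-152*o(H) - 52 = -152*(-⅕) - 52 = 152/5 - 52 = -108/5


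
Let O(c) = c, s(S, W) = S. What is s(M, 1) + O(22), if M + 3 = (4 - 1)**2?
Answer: 28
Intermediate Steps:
M = 6 (M = -3 + (4 - 1)**2 = -3 + 3**2 = -3 + 9 = 6)
s(M, 1) + O(22) = 6 + 22 = 28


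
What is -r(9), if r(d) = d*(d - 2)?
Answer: -63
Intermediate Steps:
r(d) = d*(-2 + d)
-r(9) = -9*(-2 + 9) = -9*7 = -1*63 = -63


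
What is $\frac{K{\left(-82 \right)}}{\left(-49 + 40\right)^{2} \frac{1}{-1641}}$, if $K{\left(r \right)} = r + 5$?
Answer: $\frac{42119}{27} \approx 1560.0$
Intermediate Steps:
$K{\left(r \right)} = 5 + r$
$\frac{K{\left(-82 \right)}}{\left(-49 + 40\right)^{2} \frac{1}{-1641}} = \frac{5 - 82}{\left(-49 + 40\right)^{2} \frac{1}{-1641}} = - \frac{77}{\left(-9\right)^{2} \left(- \frac{1}{1641}\right)} = - \frac{77}{81 \left(- \frac{1}{1641}\right)} = - \frac{77}{- \frac{27}{547}} = \left(-77\right) \left(- \frac{547}{27}\right) = \frac{42119}{27}$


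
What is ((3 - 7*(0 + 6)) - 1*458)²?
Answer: 247009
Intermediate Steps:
((3 - 7*(0 + 6)) - 1*458)² = ((3 - 7*6) - 458)² = ((3 - 42) - 458)² = (-39 - 458)² = (-497)² = 247009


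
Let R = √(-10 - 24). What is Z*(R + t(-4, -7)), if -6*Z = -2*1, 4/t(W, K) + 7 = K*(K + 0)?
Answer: 2/63 + I*√34/3 ≈ 0.031746 + 1.9437*I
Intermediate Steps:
t(W, K) = 4/(-7 + K²) (t(W, K) = 4/(-7 + K*(K + 0)) = 4/(-7 + K*K) = 4/(-7 + K²))
R = I*√34 (R = √(-34) = I*√34 ≈ 5.8309*I)
Z = ⅓ (Z = -(-1)/3 = -⅙*(-2) = ⅓ ≈ 0.33333)
Z*(R + t(-4, -7)) = (I*√34 + 4/(-7 + (-7)²))/3 = (I*√34 + 4/(-7 + 49))/3 = (I*√34 + 4/42)/3 = (I*√34 + 4*(1/42))/3 = (I*√34 + 2/21)/3 = (2/21 + I*√34)/3 = 2/63 + I*√34/3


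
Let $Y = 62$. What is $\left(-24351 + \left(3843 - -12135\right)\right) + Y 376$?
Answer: $14939$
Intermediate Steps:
$\left(-24351 + \left(3843 - -12135\right)\right) + Y 376 = \left(-24351 + \left(3843 - -12135\right)\right) + 62 \cdot 376 = \left(-24351 + \left(3843 + 12135\right)\right) + 23312 = \left(-24351 + 15978\right) + 23312 = -8373 + 23312 = 14939$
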